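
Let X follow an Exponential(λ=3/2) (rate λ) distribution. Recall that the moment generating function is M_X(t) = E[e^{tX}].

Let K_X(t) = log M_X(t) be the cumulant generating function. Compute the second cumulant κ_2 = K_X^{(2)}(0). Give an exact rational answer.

κ_2 = K′′(0) = 4/9

M_X(t) = 3/(2*(3/2 - t))
K_X(t) = log M_X(t) = -log(3/2 - t) - log(2) + log(3)
K′(t) = -2/(2*t - 3)
K′′(t) = 4/(4*t^2 - 12*t + 9)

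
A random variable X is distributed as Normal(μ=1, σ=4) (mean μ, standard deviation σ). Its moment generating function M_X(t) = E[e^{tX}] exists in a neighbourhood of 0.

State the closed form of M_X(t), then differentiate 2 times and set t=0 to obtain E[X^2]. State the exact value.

E[X^2] = M^(2)(0) = 17

M_X(t) = e^(8*t^2 + t)
M^(2)(t) = 256*t^2*e^(t)*e^(8*t^2) + 32*t*e^(t)*e^(8*t^2) + 17*e^(t)*e^(8*t^2)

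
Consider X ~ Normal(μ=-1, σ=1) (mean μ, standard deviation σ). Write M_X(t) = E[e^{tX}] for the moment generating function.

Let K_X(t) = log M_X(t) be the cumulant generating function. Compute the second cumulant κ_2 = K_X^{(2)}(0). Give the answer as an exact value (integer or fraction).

M_X(t) = e^(t^2/2 - t)
K_X(t) = log M_X(t) = t^2/2 - t
K^(2)(t) = 1

κ_2 = K^(2)(0) = 1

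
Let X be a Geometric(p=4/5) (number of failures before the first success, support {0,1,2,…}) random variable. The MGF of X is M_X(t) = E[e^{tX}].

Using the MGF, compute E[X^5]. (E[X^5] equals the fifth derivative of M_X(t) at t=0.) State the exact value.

M_X(t) = 4/(5*(1 - e^(t)/5))
D^5[M](t) = (4*e^(5*t) + 520*e^(4*t) + 6600*e^(3*t) + 13000*e^(2*t) + 2500*e^(t))/(e^(6*t) - 30*e^(5*t) + 375*e^(4*t) - 2500*e^(3*t) + 9375*e^(2*t) - 18750*e^(t) + 15625)

E[X^5] = D^5[M](0) = 707/128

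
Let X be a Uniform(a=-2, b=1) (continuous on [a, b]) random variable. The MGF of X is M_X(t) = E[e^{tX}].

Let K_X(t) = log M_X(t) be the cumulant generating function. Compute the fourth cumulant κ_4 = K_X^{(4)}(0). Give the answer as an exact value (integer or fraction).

κ_4 = K^(4)(0) = -27/40

M_X(t) = (e^(t) - e^(-2*t))/(3*t)
K_X(t) = log M_X(t) = -log(t) + log(e^(t) - e^(-2*t)) - log(3)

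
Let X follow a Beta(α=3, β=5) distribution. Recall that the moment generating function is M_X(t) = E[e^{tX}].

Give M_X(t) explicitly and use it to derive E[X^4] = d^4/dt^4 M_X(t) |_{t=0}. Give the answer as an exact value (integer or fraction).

E[X^4] = M^(4)(0) = 1/22

M_X(t) = ₁F₁(3; 8; t)
M^(4)(t) = ₁F₁(7; 12; t)/22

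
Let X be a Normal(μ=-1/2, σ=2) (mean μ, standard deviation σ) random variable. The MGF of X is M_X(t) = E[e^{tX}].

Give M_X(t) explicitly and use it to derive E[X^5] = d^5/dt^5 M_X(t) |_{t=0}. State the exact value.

E[X^5] = d^5M/dt^5 |_{t=0} = -4001/32

M_X(t) = e^(2*t^2 - t/2)
dM/dt = 4*t*e^(-t/2)*e^(2*t^2) - e^(-t/2)*e^(2*t^2)/2
d^2M/dt^2 = (64*t^2*e^(2*t^2) - 16*t*e^(2*t^2) + 17*e^(2*t^2))*e^(-t/2)/4
d^3M/dt^3 = (512*t^3*e^(2*t^2) - 192*t^2*e^(2*t^2) + 408*t*e^(2*t^2) - 49*e^(2*t^2))*e^(-t/2)/8
d^4M/dt^4 = (4096*t^4*e^(2*t^2) - 2048*t^3*e^(2*t^2) + 6528*t^2*e^(2*t^2) - 1568*t*e^(2*t^2) + 865*e^(2*t^2))*e^(-t/2)/16
d^5M/dt^5 = (32768*t^5*e^(2*t^2) - 20480*t^4*e^(2*t^2) + 87040*t^3*e^(2*t^2) - 31360*t^2*e^(2*t^2) + 34600*t*e^(2*t^2) - 4001*e^(2*t^2))*e^(-t/2)/32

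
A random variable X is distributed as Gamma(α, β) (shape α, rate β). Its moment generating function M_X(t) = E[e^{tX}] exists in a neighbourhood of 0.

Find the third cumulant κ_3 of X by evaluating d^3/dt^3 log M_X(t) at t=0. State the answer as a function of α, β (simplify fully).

M_X(t) = (β/(β - t))^α
K_X(t) = log M_X(t) = α*(log(β) - log(β - t))
D^3[K](t) = -2*α/(-β^3 + 3*β^2*t - 3*β*t^2 + t^3)

κ_3 = D^3[K](0) = 2*α/β^3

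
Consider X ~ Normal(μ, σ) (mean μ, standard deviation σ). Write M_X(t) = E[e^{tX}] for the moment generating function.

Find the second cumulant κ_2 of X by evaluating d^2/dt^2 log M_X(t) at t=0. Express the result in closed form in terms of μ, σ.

κ_2 = K^(2)(0) = σ^2

M_X(t) = e^(μ*t + σ^2*t^2/2)
K_X(t) = log M_X(t) = μ*t + σ^2*t^2/2
K^(2)(t) = σ^2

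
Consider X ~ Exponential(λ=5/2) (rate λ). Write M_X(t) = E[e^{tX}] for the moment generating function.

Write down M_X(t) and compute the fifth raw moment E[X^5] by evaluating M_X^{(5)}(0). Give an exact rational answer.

E[X^5] = M′′′′′(0) = 768/625

M_X(t) = 5/(2*(5/2 - t))
M′(t) = 10/(4*t^2 - 20*t + 25)
M′′(t) = -40/(8*t^3 - 60*t^2 + 150*t - 125)
M′′′(t) = 240/(16*t^4 - 160*t^3 + 600*t^2 - 1000*t + 625)
M′′′′(t) = -1920/(32*t^5 - 400*t^4 + 2000*t^3 - 5000*t^2 + 6250*t - 3125)
M′′′′′(t) = 19200/(64*t^6 - 960*t^5 + 6000*t^4 - 20000*t^3 + 37500*t^2 - 37500*t + 15625)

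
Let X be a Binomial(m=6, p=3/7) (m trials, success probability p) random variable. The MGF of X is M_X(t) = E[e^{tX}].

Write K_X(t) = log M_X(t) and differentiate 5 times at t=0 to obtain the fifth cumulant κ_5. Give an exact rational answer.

κ_5 = d^5K/dt^5 |_{t=0} = -6840/16807

M_X(t) = (3*e^(t)/7 + 4/7)^6
K_X(t) = log M_X(t) = 6*log(3*e^(t)/7 + 4/7)
dK/dt = 18*e^(t)/(3*e^(t) + 4)
d^2K/dt^2 = 72*e^(t)/(9*e^(2*t) + 24*e^(t) + 16)
d^3K/dt^3 = (-216*e^(2*t) + 288*e^(t))/(27*e^(3*t) + 108*e^(2*t) + 144*e^(t) + 64)
d^4K/dt^4 = (648*e^(3*t) - 3456*e^(2*t) + 1152*e^(t))/(81*e^(4*t) + 432*e^(3*t) + 864*e^(2*t) + 768*e^(t) + 256)
d^5K/dt^5 = (-1944*e^(4*t) + 28512*e^(3*t) - 38016*e^(2*t) + 4608*e^(t))/(243*e^(5*t) + 1620*e^(4*t) + 4320*e^(3*t) + 5760*e^(2*t) + 3840*e^(t) + 1024)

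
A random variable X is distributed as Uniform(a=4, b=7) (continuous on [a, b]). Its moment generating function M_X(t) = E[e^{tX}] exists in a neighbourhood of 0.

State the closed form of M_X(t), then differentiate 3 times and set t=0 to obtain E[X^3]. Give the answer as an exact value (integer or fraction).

M_X(t) = (e^(7*t) - e^(4*t))/(3*t)
M′(t) = (7*t*e^(7*t) - 4*t*e^(4*t) - e^(7*t) + e^(4*t))/(3*t^2)
M′′(t) = (49*t^2*e^(7*t) - 16*t^2*e^(4*t) - 14*t*e^(7*t) + 8*t*e^(4*t) + 2*e^(7*t) - 2*e^(4*t))/(3*t^3)
M′′′(t) = (343*t^3*e^(7*t) - 64*t^3*e^(4*t) - 147*t^2*e^(7*t) + 48*t^2*e^(4*t) + 42*t*e^(7*t) - 24*t*e^(4*t) - 6*e^(7*t) + 6*e^(4*t))/(3*t^4)

E[X^3] = M′′′(0) = 715/4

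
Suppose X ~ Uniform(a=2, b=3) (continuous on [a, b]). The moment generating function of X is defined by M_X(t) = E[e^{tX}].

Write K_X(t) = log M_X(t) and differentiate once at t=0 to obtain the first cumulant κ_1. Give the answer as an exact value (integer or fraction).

κ_1 = D[K](0) = 5/2

M_X(t) = (e^(3*t) - e^(2*t))/t
K_X(t) = log M_X(t) = -log(t) + log(e^(3*t) - e^(2*t))
D[K](t) = (3*t*e^(t) - 2*t - e^(t) + 1)/(t*e^(t) - t)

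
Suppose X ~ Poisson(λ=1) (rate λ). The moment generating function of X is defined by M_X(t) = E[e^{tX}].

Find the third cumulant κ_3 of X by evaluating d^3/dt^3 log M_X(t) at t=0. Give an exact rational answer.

M_X(t) = e^(e^(t) - 1)
K_X(t) = log M_X(t) = e^(t) - 1
dK/dt = e^(t)
d^2K/dt^2 = e^(t)
d^3K/dt^3 = e^(t)

κ_3 = d^3K/dt^3 |_{t=0} = 1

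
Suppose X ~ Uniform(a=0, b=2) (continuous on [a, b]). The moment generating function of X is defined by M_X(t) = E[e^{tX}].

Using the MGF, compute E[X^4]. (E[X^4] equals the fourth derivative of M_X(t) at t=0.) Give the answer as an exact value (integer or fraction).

M_X(t) = (e^(2*t) - 1)/(2*t)
M′(t) = (2*t*e^(2*t) - e^(2*t) + 1)/(2*t^2)
M′′(t) = (2*t^2*e^(2*t) - 2*t*e^(2*t) + e^(2*t) - 1)/t^3
M′′′(t) = (4*t^3*e^(2*t) - 6*t^2*e^(2*t) + 6*t*e^(2*t) - 3*e^(2*t) + 3)/t^4
M′′′′(t) = (8*t^4*e^(2*t) - 16*t^3*e^(2*t) + 24*t^2*e^(2*t) - 24*t*e^(2*t) + 12*e^(2*t) - 12)/t^5

E[X^4] = M′′′′(0) = 16/5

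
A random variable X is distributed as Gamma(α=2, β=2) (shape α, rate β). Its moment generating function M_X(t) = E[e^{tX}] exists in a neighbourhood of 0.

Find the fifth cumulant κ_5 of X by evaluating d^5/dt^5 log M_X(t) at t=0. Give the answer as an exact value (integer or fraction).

κ_5 = K^(5)(0) = 3/2

M_X(t) = 4/(2 - t)^2
K_X(t) = log M_X(t) = -2*log(2 - t) + 2*log(2)
K^(5)(t) = -48/(t^5 - 10*t^4 + 40*t^3 - 80*t^2 + 80*t - 32)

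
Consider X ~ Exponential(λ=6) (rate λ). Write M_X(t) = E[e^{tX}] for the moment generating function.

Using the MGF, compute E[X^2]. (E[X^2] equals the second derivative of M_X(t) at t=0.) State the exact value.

M_X(t) = 6/(6 - t)
D^2[M](t) = -12/(t^3 - 18*t^2 + 108*t - 216)

E[X^2] = D^2[M](0) = 1/18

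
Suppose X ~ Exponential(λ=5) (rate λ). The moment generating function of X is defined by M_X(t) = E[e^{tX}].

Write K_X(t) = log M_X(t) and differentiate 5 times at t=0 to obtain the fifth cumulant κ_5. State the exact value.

M_X(t) = 5/(5 - t)
K_X(t) = log M_X(t) = -log(5 - t) + log(5)
K′(t) = -1/(t - 5)
K′′(t) = 1/(t^2 - 10*t + 25)
K′′′(t) = -2/(t^3 - 15*t^2 + 75*t - 125)
K′′′′(t) = 6/(t^4 - 20*t^3 + 150*t^2 - 500*t + 625)
K′′′′′(t) = -24/(t^5 - 25*t^4 + 250*t^3 - 1250*t^2 + 3125*t - 3125)

κ_5 = K′′′′′(0) = 24/3125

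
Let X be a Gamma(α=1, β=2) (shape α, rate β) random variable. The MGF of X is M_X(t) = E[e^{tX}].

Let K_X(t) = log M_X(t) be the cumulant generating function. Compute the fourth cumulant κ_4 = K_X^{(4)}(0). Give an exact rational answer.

M_X(t) = 2/(2 - t)
K_X(t) = log M_X(t) = -log(2 - t) + log(2)
K^(4)(t) = 6/(t^4 - 8*t^3 + 24*t^2 - 32*t + 16)

κ_4 = K^(4)(0) = 3/8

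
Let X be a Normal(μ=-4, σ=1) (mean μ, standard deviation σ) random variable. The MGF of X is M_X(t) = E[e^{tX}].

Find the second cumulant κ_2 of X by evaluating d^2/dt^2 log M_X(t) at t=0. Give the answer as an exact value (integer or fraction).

M_X(t) = e^(t^2/2 - 4*t)
K_X(t) = log M_X(t) = t^2/2 - 4*t
K^(2)(t) = 1

κ_2 = K^(2)(0) = 1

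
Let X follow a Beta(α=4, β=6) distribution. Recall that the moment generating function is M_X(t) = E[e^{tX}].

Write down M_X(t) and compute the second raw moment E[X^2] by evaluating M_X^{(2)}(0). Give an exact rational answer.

E[X^2] = M′′(0) = 2/11

M_X(t) = ₁F₁(4; 10; t)
M′(t) = 2*₁F₁(5; 11; t)/5
M′′(t) = 2*₁F₁(6; 12; t)/11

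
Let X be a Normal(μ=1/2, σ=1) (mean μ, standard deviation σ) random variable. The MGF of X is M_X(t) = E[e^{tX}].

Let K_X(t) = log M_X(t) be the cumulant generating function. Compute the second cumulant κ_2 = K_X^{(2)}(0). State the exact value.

M_X(t) = e^(t^2/2 + t/2)
K_X(t) = log M_X(t) = t^2/2 + t/2
K′(t) = t + 1/2
K′′(t) = 1

κ_2 = K′′(0) = 1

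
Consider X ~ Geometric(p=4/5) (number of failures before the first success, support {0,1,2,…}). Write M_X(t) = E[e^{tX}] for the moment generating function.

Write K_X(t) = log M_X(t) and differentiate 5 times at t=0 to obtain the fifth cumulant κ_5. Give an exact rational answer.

κ_5 = K′′′′′(0) = 285/128

M_X(t) = 4/(5*(1 - e^(t)/5))
K_X(t) = log M_X(t) = -log(1 - e^(t)/5) - log(5) + 2*log(2)
K′(t) = -e^(t)/(e^(t) - 5)
K′′(t) = 5*e^(t)/(e^(2*t) - 10*e^(t) + 25)
K′′′(t) = (-5*e^(2*t) - 25*e^(t))/(e^(3*t) - 15*e^(2*t) + 75*e^(t) - 125)
K′′′′(t) = (5*e^(3*t) + 100*e^(2*t) + 125*e^(t))/(e^(4*t) - 20*e^(3*t) + 150*e^(2*t) - 500*e^(t) + 625)
K′′′′′(t) = (-5*e^(4*t) - 275*e^(3*t) - 1375*e^(2*t) - 625*e^(t))/(e^(5*t) - 25*e^(4*t) + 250*e^(3*t) - 1250*e^(2*t) + 3125*e^(t) - 3125)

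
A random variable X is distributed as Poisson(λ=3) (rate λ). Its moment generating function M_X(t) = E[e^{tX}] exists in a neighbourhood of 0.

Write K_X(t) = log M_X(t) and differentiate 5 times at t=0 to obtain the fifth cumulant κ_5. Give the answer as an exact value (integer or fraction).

M_X(t) = e^(3*e^(t) - 3)
K_X(t) = log M_X(t) = 3*e^(t) - 3
dK/dt = 3*e^(t)
d^2K/dt^2 = 3*e^(t)
d^3K/dt^3 = 3*e^(t)
d^4K/dt^4 = 3*e^(t)
d^5K/dt^5 = 3*e^(t)

κ_5 = d^5K/dt^5 |_{t=0} = 3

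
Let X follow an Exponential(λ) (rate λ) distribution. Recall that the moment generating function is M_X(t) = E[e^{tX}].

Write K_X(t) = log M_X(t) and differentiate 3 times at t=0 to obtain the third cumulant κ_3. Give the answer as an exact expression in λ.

M_X(t) = λ/(λ - t)
K_X(t) = log M_X(t) = log(λ) - log(λ - t)
K^(3)(t) = -2/(-λ^3 + 3*λ^2*t - 3*λ*t^2 + t^3)

κ_3 = K^(3)(0) = 2/λ^3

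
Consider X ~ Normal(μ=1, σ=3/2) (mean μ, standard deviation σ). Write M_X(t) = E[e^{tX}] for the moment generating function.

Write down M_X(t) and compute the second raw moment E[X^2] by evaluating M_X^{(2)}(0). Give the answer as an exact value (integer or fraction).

M_X(t) = e^(9*t^2/8 + t)
D^2[M](t) = 81*t^2*e^(t)*e^(9*t^2/8)/16 + 9*t*e^(t)*e^(9*t^2/8)/2 + 13*e^(t)*e^(9*t^2/8)/4

E[X^2] = D^2[M](0) = 13/4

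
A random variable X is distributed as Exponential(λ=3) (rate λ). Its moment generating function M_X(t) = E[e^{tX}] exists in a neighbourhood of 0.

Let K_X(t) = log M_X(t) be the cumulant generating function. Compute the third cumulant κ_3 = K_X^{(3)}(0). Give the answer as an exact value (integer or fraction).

κ_3 = K′′′(0) = 2/27

M_X(t) = 3/(3 - t)
K_X(t) = log M_X(t) = -log(3 - t) + log(3)
K′(t) = -1/(t - 3)
K′′(t) = 1/(t^2 - 6*t + 9)
K′′′(t) = -2/(t^3 - 9*t^2 + 27*t - 27)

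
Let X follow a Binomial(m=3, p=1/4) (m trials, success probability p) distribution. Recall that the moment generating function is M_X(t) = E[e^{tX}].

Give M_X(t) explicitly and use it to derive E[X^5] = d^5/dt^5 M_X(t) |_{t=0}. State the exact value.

E[X^5] = M′′′′′(0) = 279/32

M_X(t) = (e^(t)/4 + 3/4)^3
M′(t) = 3*e^(3*t)/64 + 9*e^(2*t)/32 + 27*e^(t)/64
M′′(t) = 9*e^(3*t)/64 + 9*e^(2*t)/16 + 27*e^(t)/64
M′′′(t) = 27*e^(3*t)/64 + 9*e^(2*t)/8 + 27*e^(t)/64
M′′′′(t) = 81*e^(3*t)/64 + 9*e^(2*t)/4 + 27*e^(t)/64
M′′′′′(t) = 243*e^(3*t)/64 + 9*e^(2*t)/2 + 27*e^(t)/64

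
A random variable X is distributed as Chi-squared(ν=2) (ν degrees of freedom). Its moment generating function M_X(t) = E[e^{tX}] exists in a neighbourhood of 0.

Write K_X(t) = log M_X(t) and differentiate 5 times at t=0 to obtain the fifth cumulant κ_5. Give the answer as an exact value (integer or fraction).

κ_5 = D^5[K](0) = 768

M_X(t) = 1/(1 - 2*t)
K_X(t) = log M_X(t) = -log(1 - 2*t)
D^5[K](t) = -768/(32*t^5 - 80*t^4 + 80*t^3 - 40*t^2 + 10*t - 1)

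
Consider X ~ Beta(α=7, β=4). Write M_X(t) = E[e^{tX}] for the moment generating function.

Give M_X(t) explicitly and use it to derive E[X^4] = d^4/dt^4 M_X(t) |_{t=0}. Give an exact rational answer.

E[X^4] = D^4[M](0) = 30/143

M_X(t) = ₁F₁(7; 11; t)
D^4[M](t) = 30*₁F₁(11; 15; t)/143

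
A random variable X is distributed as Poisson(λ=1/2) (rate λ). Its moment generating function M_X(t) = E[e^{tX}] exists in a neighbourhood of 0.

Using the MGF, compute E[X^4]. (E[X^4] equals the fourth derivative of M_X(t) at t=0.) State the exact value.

E[X^4] = D^4[M](0) = 49/16

M_X(t) = e^(e^(t)/2 - 1/2)
D^4[M](t) = (e^(4*t)*e^(e^(t)/2) + 12*e^(3*t)*e^(e^(t)/2) + 28*e^(2*t)*e^(e^(t)/2) + 8*e^(t)*e^(e^(t)/2))*e^(-1/2)/16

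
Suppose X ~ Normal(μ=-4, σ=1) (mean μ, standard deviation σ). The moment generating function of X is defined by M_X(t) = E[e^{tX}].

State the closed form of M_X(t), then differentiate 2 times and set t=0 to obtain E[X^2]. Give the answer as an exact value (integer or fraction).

M_X(t) = e^(t^2/2 - 4*t)
dM/dt = t*e^(-4*t)*e^(t^2/2) - 4*e^(-4*t)*e^(t^2/2)
d^2M/dt^2 = (t^2*e^(t^2/2) - 8*t*e^(t^2/2) + 17*e^(t^2/2))*e^(-4*t)

E[X^2] = d^2M/dt^2 |_{t=0} = 17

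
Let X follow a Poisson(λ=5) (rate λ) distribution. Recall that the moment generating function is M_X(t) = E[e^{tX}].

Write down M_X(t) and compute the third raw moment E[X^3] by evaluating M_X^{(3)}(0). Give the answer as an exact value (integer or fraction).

E[X^3] = D^3[M](0) = 205

M_X(t) = e^(5*e^(t) - 5)
D^3[M](t) = (125*e^(3*t)*e^(5*e^(t)) + 75*e^(2*t)*e^(5*e^(t)) + 5*e^(t)*e^(5*e^(t)))*e^(-5)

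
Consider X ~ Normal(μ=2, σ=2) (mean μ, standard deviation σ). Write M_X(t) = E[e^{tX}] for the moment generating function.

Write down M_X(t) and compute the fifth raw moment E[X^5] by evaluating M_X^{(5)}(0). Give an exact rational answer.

E[X^5] = M′′′′′(0) = 832

M_X(t) = e^(2*t^2 + 2*t)
M′(t) = 4*t*e^(2*t)*e^(2*t^2) + 2*e^(2*t)*e^(2*t^2)
M′′(t) = 16*t^2*e^(2*t)*e^(2*t^2) + 16*t*e^(2*t)*e^(2*t^2) + 8*e^(2*t)*e^(2*t^2)
M′′′(t) = 64*t^3*e^(2*t)*e^(2*t^2) + 96*t^2*e^(2*t)*e^(2*t^2) + 96*t*e^(2*t)*e^(2*t^2) + 32*e^(2*t)*e^(2*t^2)
M′′′′(t) = 256*t^4*e^(2*t)*e^(2*t^2) + 512*t^3*e^(2*t)*e^(2*t^2) + 768*t^2*e^(2*t)*e^(2*t^2) + 512*t*e^(2*t)*e^(2*t^2) + 160*e^(2*t)*e^(2*t^2)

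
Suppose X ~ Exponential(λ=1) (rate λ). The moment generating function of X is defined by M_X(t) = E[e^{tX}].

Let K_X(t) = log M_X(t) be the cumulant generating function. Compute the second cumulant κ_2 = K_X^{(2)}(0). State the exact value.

κ_2 = D^2[K](0) = 1

M_X(t) = 1/(1 - t)
K_X(t) = log M_X(t) = -log(1 - t)
D^2[K](t) = 1/(t^2 - 2*t + 1)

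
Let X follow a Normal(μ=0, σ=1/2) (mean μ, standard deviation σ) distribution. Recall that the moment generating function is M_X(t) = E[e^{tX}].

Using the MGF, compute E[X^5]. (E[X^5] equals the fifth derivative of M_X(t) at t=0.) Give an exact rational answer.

E[X^5] = M^(5)(0) = 0

M_X(t) = e^(t^2/8)
M^(5)(t) = t^5*e^(t^2/8)/1024 + 5*t^3*e^(t^2/8)/128 + 15*t*e^(t^2/8)/64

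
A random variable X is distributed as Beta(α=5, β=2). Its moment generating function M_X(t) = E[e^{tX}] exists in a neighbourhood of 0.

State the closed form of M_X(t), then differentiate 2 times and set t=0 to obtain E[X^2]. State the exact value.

M_X(t) = ₁F₁(5; 7; t)
D^2[M](t) = 15*₁F₁(7; 9; t)/28

E[X^2] = D^2[M](0) = 15/28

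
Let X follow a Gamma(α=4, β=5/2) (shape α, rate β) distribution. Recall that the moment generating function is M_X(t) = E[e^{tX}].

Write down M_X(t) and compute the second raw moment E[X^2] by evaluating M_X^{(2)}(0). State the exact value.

E[X^2] = M′′(0) = 16/5

M_X(t) = 625/(16*(5/2 - t)^4)
M′(t) = -5000/(32*t^5 - 400*t^4 + 2000*t^3 - 5000*t^2 + 6250*t - 3125)
M′′(t) = 50000/(64*t^6 - 960*t^5 + 6000*t^4 - 20000*t^3 + 37500*t^2 - 37500*t + 15625)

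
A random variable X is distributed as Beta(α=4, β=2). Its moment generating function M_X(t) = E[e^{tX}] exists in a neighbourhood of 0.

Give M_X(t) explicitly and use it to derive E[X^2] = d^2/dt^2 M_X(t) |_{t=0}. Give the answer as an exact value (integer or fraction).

E[X^2] = D^2[M](0) = 10/21

M_X(t) = ₁F₁(4; 6; t)
D^2[M](t) = 10*₁F₁(6; 8; t)/21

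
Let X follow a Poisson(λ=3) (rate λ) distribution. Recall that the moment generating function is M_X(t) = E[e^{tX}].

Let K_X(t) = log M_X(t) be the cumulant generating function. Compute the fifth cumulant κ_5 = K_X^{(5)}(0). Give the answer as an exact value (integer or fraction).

κ_5 = D^5[K](0) = 3

M_X(t) = e^(3*e^(t) - 3)
K_X(t) = log M_X(t) = 3*e^(t) - 3
D^5[K](t) = 3*e^(t)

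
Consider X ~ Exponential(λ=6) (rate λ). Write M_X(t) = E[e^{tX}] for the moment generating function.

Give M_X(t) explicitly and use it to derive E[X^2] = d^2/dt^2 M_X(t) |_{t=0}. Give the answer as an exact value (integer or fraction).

M_X(t) = 6/(6 - t)
M^(2)(t) = -12/(t^3 - 18*t^2 + 108*t - 216)

E[X^2] = M^(2)(0) = 1/18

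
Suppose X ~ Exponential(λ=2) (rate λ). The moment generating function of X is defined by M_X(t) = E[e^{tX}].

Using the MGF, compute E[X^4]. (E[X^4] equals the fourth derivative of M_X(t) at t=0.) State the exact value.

M_X(t) = 2/(2 - t)
D^4[M](t) = -48/(t^5 - 10*t^4 + 40*t^3 - 80*t^2 + 80*t - 32)

E[X^4] = D^4[M](0) = 3/2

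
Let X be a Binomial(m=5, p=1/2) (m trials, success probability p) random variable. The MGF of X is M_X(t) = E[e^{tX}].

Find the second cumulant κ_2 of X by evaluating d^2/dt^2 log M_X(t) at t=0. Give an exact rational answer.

κ_2 = D^2[K](0) = 5/4

M_X(t) = (e^(t)/2 + 1/2)^5
K_X(t) = log M_X(t) = 5*log(e^(t)/2 + 1/2)
D^2[K](t) = 5*e^(t)/(e^(2*t) + 2*e^(t) + 1)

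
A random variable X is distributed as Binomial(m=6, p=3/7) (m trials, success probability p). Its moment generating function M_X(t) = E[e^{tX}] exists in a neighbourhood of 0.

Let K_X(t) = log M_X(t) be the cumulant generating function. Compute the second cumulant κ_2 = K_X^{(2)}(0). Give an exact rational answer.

κ_2 = D^2[K](0) = 72/49

M_X(t) = (3*e^(t)/7 + 4/7)^6
K_X(t) = log M_X(t) = 6*log(3*e^(t)/7 + 4/7)
D^2[K](t) = 72*e^(t)/(9*e^(2*t) + 24*e^(t) + 16)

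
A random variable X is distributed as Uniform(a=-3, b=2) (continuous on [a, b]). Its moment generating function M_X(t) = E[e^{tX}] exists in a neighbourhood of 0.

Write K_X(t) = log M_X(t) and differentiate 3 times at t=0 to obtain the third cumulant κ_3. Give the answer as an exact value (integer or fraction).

M_X(t) = (e^(2*t) - e^(-3*t))/(5*t)
K_X(t) = log M_X(t) = -log(t) + log(e^(2*t) - e^(-3*t)) - log(5)
K′(t) = (2*t*e^(5*t) + 3*t - e^(5*t) + 1)/(t*e^(5*t) - t)
K′′(t) = (-25*t^2*e^(5*t) + e^(10*t) - 2*e^(5*t) + 1)/(t^2*e^(10*t) - 2*t^2*e^(5*t) + t^2)
K′′′(t) = (125*t^3*e^(10*t) + 125*t^3*e^(5*t) - 2*e^(15*t) + 6*e^(10*t) - 6*e^(5*t) + 2)/(t^3*e^(15*t) - 3*t^3*e^(10*t) + 3*t^3*e^(5*t) - t^3)

κ_3 = K′′′(0) = 0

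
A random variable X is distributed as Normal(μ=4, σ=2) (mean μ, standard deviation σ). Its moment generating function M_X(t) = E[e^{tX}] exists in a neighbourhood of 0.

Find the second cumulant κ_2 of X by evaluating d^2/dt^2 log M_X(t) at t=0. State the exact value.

M_X(t) = e^(2*t^2 + 4*t)
K_X(t) = log M_X(t) = 2*t^2 + 4*t
K′(t) = 4*t + 4
K′′(t) = 4

κ_2 = K′′(0) = 4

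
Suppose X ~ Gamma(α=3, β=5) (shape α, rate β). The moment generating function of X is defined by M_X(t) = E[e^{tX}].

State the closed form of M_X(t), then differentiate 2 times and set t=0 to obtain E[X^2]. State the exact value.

M_X(t) = 125/(5 - t)^3
M′(t) = 375/(t^4 - 20*t^3 + 150*t^2 - 500*t + 625)
M′′(t) = -1500/(t^5 - 25*t^4 + 250*t^3 - 1250*t^2 + 3125*t - 3125)

E[X^2] = M′′(0) = 12/25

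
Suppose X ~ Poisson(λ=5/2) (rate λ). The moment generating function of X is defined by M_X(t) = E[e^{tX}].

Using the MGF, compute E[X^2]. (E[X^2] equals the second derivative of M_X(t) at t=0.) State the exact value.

E[X^2] = d^2M/dt^2 |_{t=0} = 35/4

M_X(t) = e^(5*e^(t)/2 - 5/2)
dM/dt = 5*e^(-5/2)*e^(t)*e^(5*e^(t)/2)/2
d^2M/dt^2 = (25*e^(2*t)*e^(5*e^(t)/2) + 10*e^(t)*e^(5*e^(t)/2))*e^(-5/2)/4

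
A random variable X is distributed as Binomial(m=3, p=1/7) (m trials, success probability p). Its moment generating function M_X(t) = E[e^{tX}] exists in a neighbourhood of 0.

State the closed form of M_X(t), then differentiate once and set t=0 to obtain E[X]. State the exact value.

M_X(t) = (e^(t)/7 + 6/7)^3
dM/dt = 3*e^(3*t)/343 + 36*e^(2*t)/343 + 108*e^(t)/343

E[X] = dM/dt |_{t=0} = 3/7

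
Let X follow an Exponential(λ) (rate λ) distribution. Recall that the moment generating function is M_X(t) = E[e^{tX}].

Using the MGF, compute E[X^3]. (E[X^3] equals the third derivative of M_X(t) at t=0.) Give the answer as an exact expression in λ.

E[X^3] = d^3M/dt^3 |_{t=0} = 6/λ^3

M_X(t) = λ/(λ - t)
dM/dt = λ/(λ^2 - 2*λ*t + t^2)
d^2M/dt^2 = -2*λ/(-λ^3 + 3*λ^2*t - 3*λ*t^2 + t^3)
d^3M/dt^3 = 6*λ/(λ^4 - 4*λ^3*t + 6*λ^2*t^2 - 4*λ*t^3 + t^4)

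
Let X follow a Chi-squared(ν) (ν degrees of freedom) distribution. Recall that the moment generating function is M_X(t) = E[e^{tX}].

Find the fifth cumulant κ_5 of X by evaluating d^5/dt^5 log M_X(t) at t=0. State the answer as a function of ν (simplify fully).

κ_5 = D^5[K](0) = 384*ν

M_X(t) = (1 - 2*t)^(-ν/2)
K_X(t) = log M_X(t) = -ν*log(1 - 2*t)/2
D^5[K](t) = -384*ν/(32*t^5 - 80*t^4 + 80*t^3 - 40*t^2 + 10*t - 1)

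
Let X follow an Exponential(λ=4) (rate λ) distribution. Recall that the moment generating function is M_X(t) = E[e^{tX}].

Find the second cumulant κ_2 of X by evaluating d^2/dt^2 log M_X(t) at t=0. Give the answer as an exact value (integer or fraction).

M_X(t) = 4/(4 - t)
K_X(t) = log M_X(t) = -log(4 - t) + 2*log(2)
dK/dt = -1/(t - 4)
d^2K/dt^2 = 1/(t^2 - 8*t + 16)

κ_2 = d^2K/dt^2 |_{t=0} = 1/16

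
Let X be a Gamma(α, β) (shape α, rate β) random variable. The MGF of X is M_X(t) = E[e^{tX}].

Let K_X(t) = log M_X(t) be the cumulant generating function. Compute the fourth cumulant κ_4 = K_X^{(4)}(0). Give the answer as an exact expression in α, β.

M_X(t) = (β/(β - t))^α
K_X(t) = log M_X(t) = α*(log(β) - log(β - t))
dK/dt = -α/(-β + t)
d^2K/dt^2 = α/(β^2 - 2*β*t + t^2)
d^3K/dt^3 = -2*α/(-β^3 + 3*β^2*t - 3*β*t^2 + t^3)
d^4K/dt^4 = 6*α/(β^4 - 4*β^3*t + 6*β^2*t^2 - 4*β*t^3 + t^4)

κ_4 = d^4K/dt^4 |_{t=0} = 6*α/β^4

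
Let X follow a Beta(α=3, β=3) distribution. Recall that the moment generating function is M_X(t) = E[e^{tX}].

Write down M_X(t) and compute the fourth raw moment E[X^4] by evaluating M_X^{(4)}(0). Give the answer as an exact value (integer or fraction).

M_X(t) = ₁F₁(3; 6; t)
M′(t) = ₁F₁(4; 7; t)/2
M′′(t) = 2*₁F₁(5; 8; t)/7
M′′′(t) = 5*₁F₁(6; 9; t)/28
M′′′′(t) = 5*₁F₁(7; 10; t)/42

E[X^4] = M′′′′(0) = 5/42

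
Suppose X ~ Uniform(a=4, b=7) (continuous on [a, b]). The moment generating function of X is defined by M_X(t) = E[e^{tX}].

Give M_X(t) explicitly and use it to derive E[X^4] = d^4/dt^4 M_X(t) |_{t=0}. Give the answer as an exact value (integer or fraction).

M_X(t) = (e^(7*t) - e^(4*t))/(3*t)
M′(t) = (7*t*e^(7*t) - 4*t*e^(4*t) - e^(7*t) + e^(4*t))/(3*t^2)
M′′(t) = (49*t^2*e^(7*t) - 16*t^2*e^(4*t) - 14*t*e^(7*t) + 8*t*e^(4*t) + 2*e^(7*t) - 2*e^(4*t))/(3*t^3)
M′′′(t) = (343*t^3*e^(7*t) - 64*t^3*e^(4*t) - 147*t^2*e^(7*t) + 48*t^2*e^(4*t) + 42*t*e^(7*t) - 24*t*e^(4*t) - 6*e^(7*t) + 6*e^(4*t))/(3*t^4)

E[X^4] = M′′′′(0) = 5261/5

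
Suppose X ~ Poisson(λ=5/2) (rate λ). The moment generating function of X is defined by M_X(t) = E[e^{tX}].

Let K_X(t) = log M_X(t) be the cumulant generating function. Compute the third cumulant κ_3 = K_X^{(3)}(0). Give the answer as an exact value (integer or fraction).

M_X(t) = e^(5*e^(t)/2 - 5/2)
K_X(t) = log M_X(t) = 5*e^(t)/2 - 5/2
K′(t) = 5*e^(t)/2
K′′(t) = 5*e^(t)/2
K′′′(t) = 5*e^(t)/2

κ_3 = K′′′(0) = 5/2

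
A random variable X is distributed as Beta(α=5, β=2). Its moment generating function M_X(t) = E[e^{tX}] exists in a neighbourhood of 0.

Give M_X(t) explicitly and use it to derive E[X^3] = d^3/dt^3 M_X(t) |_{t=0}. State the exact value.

M_X(t) = ₁F₁(5; 7; t)
M^(3)(t) = 5*₁F₁(8; 10; t)/12

E[X^3] = M^(3)(0) = 5/12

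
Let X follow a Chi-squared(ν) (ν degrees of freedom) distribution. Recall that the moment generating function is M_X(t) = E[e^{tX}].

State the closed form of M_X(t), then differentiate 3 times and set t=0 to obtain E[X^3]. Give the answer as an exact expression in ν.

M_X(t) = (1 - 2*t)^(-ν/2)
M^(3)(t) = (-ν^3 - 6*ν^2 - 8*ν)/(8*t^3*(1 - 2*t)^(ν/2) - 12*t^2*(1 - 2*t)^(ν/2) + 6*t*(1 - 2*t)^(ν/2) - (1 - 2*t)^(ν/2))

E[X^3] = M^(3)(0) = ν*(ν^2 + 6*ν + 8)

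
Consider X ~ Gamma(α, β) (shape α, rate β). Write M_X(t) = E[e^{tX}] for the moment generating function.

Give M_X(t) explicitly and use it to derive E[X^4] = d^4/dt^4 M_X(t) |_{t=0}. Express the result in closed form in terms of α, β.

E[X^4] = M^(4)(0) = α*(α^3 + 6*α^2 + 11*α + 6)/β^4

M_X(t) = (β/(β - t))^α
M^(4)(t) = (α^4*β^α*(1/(β - t))^α + 6*α^3*β^α*(1/(β - t))^α + 11*α^2*β^α*(1/(β - t))^α + 6*α*β^α*(1/(β - t))^α)/(β^4 - 4*β^3*t + 6*β^2*t^2 - 4*β*t^3 + t^4)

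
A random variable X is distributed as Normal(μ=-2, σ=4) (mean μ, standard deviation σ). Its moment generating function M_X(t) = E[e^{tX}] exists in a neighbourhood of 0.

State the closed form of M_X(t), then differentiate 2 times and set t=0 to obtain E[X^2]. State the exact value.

E[X^2] = D^2[M](0) = 20

M_X(t) = e^(8*t^2 - 2*t)
D^2[M](t) = (256*t^2*e^(8*t^2) - 64*t*e^(8*t^2) + 20*e^(8*t^2))*e^(-2*t)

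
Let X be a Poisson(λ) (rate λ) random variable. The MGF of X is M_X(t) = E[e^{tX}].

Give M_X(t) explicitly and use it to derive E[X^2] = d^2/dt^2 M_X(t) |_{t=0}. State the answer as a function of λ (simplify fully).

M_X(t) = e^(λ*(e^(t) - 1))
D^2[M](t) = (λ^2*e^(2*t)*e^(λ*e^(t)) + λ*e^(t)*e^(λ*e^(t)))*e^(-λ)

E[X^2] = D^2[M](0) = λ*(λ + 1)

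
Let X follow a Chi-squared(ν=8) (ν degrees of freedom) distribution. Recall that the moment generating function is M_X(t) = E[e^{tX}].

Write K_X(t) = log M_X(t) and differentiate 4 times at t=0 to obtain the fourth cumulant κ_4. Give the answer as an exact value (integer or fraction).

κ_4 = D^4[K](0) = 384

M_X(t) = (1 - 2*t)^(-4)
K_X(t) = log M_X(t) = -4*log(1 - 2*t)
D^4[K](t) = 384/(16*t^4 - 32*t^3 + 24*t^2 - 8*t + 1)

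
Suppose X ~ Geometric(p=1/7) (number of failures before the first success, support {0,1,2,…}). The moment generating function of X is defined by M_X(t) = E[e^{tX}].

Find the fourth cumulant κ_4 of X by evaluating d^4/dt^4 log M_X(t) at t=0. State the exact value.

κ_4 = d^4K/dt^4 |_{t=0} = 10626

M_X(t) = 1/(7*(1 - 6*e^(t)/7))
K_X(t) = log M_X(t) = -log(1 - 6*e^(t)/7) - log(7)
dK/dt = -6*e^(t)/(6*e^(t) - 7)
d^2K/dt^2 = 42*e^(t)/(36*e^(2*t) - 84*e^(t) + 49)
d^3K/dt^3 = (-252*e^(2*t) - 294*e^(t))/(216*e^(3*t) - 756*e^(2*t) + 882*e^(t) - 343)
d^4K/dt^4 = (1512*e^(3*t) + 7056*e^(2*t) + 2058*e^(t))/(1296*e^(4*t) - 6048*e^(3*t) + 10584*e^(2*t) - 8232*e^(t) + 2401)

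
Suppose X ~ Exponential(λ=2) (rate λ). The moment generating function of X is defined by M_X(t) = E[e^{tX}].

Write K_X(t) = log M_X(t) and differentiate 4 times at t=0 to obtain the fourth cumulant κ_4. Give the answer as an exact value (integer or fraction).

κ_4 = K^(4)(0) = 3/8

M_X(t) = 2/(2 - t)
K_X(t) = log M_X(t) = -log(2 - t) + log(2)
K^(4)(t) = 6/(t^4 - 8*t^3 + 24*t^2 - 32*t + 16)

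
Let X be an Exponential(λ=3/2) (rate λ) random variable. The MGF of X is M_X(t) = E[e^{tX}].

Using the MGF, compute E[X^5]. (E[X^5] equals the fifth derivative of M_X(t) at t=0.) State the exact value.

M_X(t) = 3/(2*(3/2 - t))
D^5[M](t) = 11520/(64*t^6 - 576*t^5 + 2160*t^4 - 4320*t^3 + 4860*t^2 - 2916*t + 729)

E[X^5] = D^5[M](0) = 1280/81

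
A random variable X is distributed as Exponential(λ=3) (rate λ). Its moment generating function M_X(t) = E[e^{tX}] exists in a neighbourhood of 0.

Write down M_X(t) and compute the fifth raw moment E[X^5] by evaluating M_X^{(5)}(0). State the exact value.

M_X(t) = 3/(3 - t)
D^5[M](t) = 360/(t^6 - 18*t^5 + 135*t^4 - 540*t^3 + 1215*t^2 - 1458*t + 729)

E[X^5] = D^5[M](0) = 40/81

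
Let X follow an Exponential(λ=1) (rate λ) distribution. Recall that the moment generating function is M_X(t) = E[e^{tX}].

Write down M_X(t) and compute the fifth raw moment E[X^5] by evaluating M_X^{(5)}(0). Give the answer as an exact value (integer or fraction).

M_X(t) = 1/(1 - t)
M′(t) = 1/(t^2 - 2*t + 1)
M′′(t) = -2/(t^3 - 3*t^2 + 3*t - 1)
M′′′(t) = 6/(t^4 - 4*t^3 + 6*t^2 - 4*t + 1)
M′′′′(t) = -24/(t^5 - 5*t^4 + 10*t^3 - 10*t^2 + 5*t - 1)
M′′′′′(t) = 120/(t^6 - 6*t^5 + 15*t^4 - 20*t^3 + 15*t^2 - 6*t + 1)

E[X^5] = M′′′′′(0) = 120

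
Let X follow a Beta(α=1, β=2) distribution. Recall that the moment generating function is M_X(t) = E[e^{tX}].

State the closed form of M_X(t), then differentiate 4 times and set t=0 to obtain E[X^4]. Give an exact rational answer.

M_X(t) = ₁F₁(1; 3; t)
M′(t) = ₁F₁(2; 4; t)/3
M′′(t) = ₁F₁(3; 5; t)/6
M′′′(t) = ₁F₁(4; 6; t)/10
M′′′′(t) = ₁F₁(5; 7; t)/15

E[X^4] = M′′′′(0) = 1/15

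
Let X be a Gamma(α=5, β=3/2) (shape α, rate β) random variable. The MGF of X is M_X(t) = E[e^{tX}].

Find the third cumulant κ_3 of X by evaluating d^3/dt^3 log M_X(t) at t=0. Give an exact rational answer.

M_X(t) = 243/(32*(3/2 - t)^5)
K_X(t) = log M_X(t) = -5*log(3/2 - t) - 5*log(2) + 5*log(3)
D^3[K](t) = -80/(8*t^3 - 36*t^2 + 54*t - 27)

κ_3 = D^3[K](0) = 80/27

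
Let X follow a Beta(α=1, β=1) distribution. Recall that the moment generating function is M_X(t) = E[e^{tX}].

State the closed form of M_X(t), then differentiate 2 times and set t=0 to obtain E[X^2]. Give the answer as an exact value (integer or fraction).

M_X(t) = ₁F₁(1; 2; t)
M^(2)(t) = ₁F₁(3; 4; t)/3

E[X^2] = M^(2)(0) = 1/3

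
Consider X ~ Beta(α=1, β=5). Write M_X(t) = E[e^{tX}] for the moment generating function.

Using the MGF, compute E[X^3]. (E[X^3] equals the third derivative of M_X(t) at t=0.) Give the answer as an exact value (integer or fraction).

E[X^3] = D^3[M](0) = 1/56

M_X(t) = ₁F₁(1; 6; t)
D^3[M](t) = ₁F₁(4; 9; t)/56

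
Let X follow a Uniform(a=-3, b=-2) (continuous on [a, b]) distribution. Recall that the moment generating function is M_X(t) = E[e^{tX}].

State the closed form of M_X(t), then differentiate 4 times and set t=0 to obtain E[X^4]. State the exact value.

E[X^4] = d^4M/dt^4 |_{t=0} = 211/5

M_X(t) = (e^(-2*t) - e^(-3*t))/t
dM/dt = (-2*t*e^(t) + 3*t - e^(t) + 1)*e^(-3*t)/t^2
d^2M/dt^2 = (4*t^2*e^(t) - 9*t^2 + 4*t*e^(t) - 6*t + 2*e^(t) - 2)*e^(-3*t)/t^3
d^3M/dt^3 = (-8*t^3*e^(t) + 27*t^3 - 12*t^2*e^(t) + 27*t^2 - 12*t*e^(t) + 18*t - 6*e^(t) + 6)*e^(-3*t)/t^4
d^4M/dt^4 = (16*t^4*e^(t) - 81*t^4 + 32*t^3*e^(t) - 108*t^3 + 48*t^2*e^(t) - 108*t^2 + 48*t*e^(t) - 72*t + 24*e^(t) - 24)*e^(-3*t)/t^5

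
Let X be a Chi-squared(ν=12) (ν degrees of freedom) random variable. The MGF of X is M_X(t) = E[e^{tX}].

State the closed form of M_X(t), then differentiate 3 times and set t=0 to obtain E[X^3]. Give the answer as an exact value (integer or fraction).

M_X(t) = (1 - 2*t)^(-6)
M^(3)(t) = -2688/(512*t^9 - 2304*t^8 + 4608*t^7 - 5376*t^6 + 4032*t^5 - 2016*t^4 + 672*t^3 - 144*t^2 + 18*t - 1)

E[X^3] = M^(3)(0) = 2688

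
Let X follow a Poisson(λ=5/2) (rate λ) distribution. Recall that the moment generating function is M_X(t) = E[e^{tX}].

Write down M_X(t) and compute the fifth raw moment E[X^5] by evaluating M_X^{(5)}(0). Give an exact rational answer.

E[X^5] = d^5M/dt^5 |_{t=0} = 31205/32

M_X(t) = e^(5*e^(t)/2 - 5/2)
dM/dt = 5*e^(-5/2)*e^(t)*e^(5*e^(t)/2)/2
d^2M/dt^2 = (25*e^(2*t)*e^(5*e^(t)/2) + 10*e^(t)*e^(5*e^(t)/2))*e^(-5/2)/4
d^3M/dt^3 = (125*e^(3*t)*e^(5*e^(t)/2) + 150*e^(2*t)*e^(5*e^(t)/2) + 20*e^(t)*e^(5*e^(t)/2))*e^(-5/2)/8
d^4M/dt^4 = (625*e^(4*t)*e^(5*e^(t)/2) + 1500*e^(3*t)*e^(5*e^(t)/2) + 700*e^(2*t)*e^(5*e^(t)/2) + 40*e^(t)*e^(5*e^(t)/2))*e^(-5/2)/16
d^5M/dt^5 = (3125*e^(5*t)*e^(5*e^(t)/2) + 12500*e^(4*t)*e^(5*e^(t)/2) + 12500*e^(3*t)*e^(5*e^(t)/2) + 3000*e^(2*t)*e^(5*e^(t)/2) + 80*e^(t)*e^(5*e^(t)/2))*e^(-5/2)/32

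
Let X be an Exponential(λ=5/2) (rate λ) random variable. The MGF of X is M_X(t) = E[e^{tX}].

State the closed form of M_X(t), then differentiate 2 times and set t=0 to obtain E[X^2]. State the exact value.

M_X(t) = 5/(2*(5/2 - t))
dM/dt = 10/(4*t^2 - 20*t + 25)
d^2M/dt^2 = -40/(8*t^3 - 60*t^2 + 150*t - 125)

E[X^2] = d^2M/dt^2 |_{t=0} = 8/25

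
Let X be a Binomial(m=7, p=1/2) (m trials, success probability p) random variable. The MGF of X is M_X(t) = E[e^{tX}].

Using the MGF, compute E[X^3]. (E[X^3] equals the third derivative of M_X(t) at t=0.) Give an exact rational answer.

E[X^3] = d^3M/dt^3 |_{t=0} = 245/4

M_X(t) = (e^(t)/2 + 1/2)^7
dM/dt = 7*e^(7*t)/128 + 21*e^(6*t)/64 + 105*e^(5*t)/128 + 35*e^(4*t)/32 + 105*e^(3*t)/128 + 21*e^(2*t)/64 + 7*e^(t)/128
d^2M/dt^2 = 49*e^(7*t)/128 + 63*e^(6*t)/32 + 525*e^(5*t)/128 + 35*e^(4*t)/8 + 315*e^(3*t)/128 + 21*e^(2*t)/32 + 7*e^(t)/128
d^3M/dt^3 = 343*e^(7*t)/128 + 189*e^(6*t)/16 + 2625*e^(5*t)/128 + 35*e^(4*t)/2 + 945*e^(3*t)/128 + 21*e^(2*t)/16 + 7*e^(t)/128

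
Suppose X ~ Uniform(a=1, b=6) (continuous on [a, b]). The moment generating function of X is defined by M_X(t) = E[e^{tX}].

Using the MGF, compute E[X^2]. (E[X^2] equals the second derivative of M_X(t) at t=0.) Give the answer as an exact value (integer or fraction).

E[X^2] = D^2[M](0) = 43/3

M_X(t) = (e^(6*t) - e^(t))/(5*t)
D^2[M](t) = (36*t^2*e^(6*t) - t^2*e^(t) - 12*t*e^(6*t) + 2*t*e^(t) + 2*e^(6*t) - 2*e^(t))/(5*t^3)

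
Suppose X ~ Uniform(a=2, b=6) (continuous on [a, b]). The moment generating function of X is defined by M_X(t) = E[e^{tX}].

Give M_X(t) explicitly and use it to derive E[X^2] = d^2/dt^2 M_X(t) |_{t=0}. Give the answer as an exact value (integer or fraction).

M_X(t) = (e^(6*t) - e^(2*t))/(4*t)
D^2[M](t) = (18*t^2*e^(6*t) - 2*t^2*e^(2*t) - 6*t*e^(6*t) + 2*t*e^(2*t) + e^(6*t) - e^(2*t))/(2*t^3)

E[X^2] = D^2[M](0) = 52/3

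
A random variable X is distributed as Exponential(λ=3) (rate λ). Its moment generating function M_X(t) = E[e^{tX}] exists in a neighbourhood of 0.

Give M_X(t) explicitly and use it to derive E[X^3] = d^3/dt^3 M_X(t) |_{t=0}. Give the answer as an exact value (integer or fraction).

M_X(t) = 3/(3 - t)
M^(3)(t) = 18/(t^4 - 12*t^3 + 54*t^2 - 108*t + 81)

E[X^3] = M^(3)(0) = 2/9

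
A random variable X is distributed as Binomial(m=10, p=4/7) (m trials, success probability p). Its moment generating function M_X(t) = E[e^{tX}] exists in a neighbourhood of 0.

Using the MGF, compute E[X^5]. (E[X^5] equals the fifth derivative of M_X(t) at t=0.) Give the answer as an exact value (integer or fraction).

M_X(t) = (4*e^(t)/7 + 3/7)^10

E[X^5] = M^(5)(0) = 26462200/2401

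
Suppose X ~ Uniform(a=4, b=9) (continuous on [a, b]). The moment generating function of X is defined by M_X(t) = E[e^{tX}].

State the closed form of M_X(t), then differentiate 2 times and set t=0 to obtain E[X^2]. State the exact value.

M_X(t) = (e^(9*t) - e^(4*t))/(5*t)
D^2[M](t) = (81*t^2*e^(9*t) - 16*t^2*e^(4*t) - 18*t*e^(9*t) + 8*t*e^(4*t) + 2*e^(9*t) - 2*e^(4*t))/(5*t^3)

E[X^2] = D^2[M](0) = 133/3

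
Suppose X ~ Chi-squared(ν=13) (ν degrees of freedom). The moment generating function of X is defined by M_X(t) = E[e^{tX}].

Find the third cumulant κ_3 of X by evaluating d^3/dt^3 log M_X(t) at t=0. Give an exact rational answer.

κ_3 = K′′′(0) = 104

M_X(t) = (1 - 2*t)^(-13/2)
K_X(t) = log M_X(t) = -13*log(1 - 2*t)/2
K′(t) = -13/(2*t - 1)
K′′(t) = 26/(4*t^2 - 4*t + 1)
K′′′(t) = -104/(8*t^3 - 12*t^2 + 6*t - 1)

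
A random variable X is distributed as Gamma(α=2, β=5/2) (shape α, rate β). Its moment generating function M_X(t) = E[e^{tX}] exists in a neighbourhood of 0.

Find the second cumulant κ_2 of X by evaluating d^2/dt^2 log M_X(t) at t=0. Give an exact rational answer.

κ_2 = D^2[K](0) = 8/25

M_X(t) = 25/(4*(5/2 - t)^2)
K_X(t) = log M_X(t) = -2*log(5/2 - t) - 2*log(2) + 2*log(5)
D^2[K](t) = 8/(4*t^2 - 20*t + 25)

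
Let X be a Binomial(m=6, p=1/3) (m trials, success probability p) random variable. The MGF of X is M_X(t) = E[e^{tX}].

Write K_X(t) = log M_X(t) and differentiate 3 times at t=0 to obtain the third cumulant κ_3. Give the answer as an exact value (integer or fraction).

κ_3 = K^(3)(0) = 4/9

M_X(t) = (e^(t)/3 + 2/3)^6
K_X(t) = log M_X(t) = 6*log(e^(t)/3 + 2/3)
K^(3)(t) = (-12*e^(2*t) + 24*e^(t))/(e^(3*t) + 6*e^(2*t) + 12*e^(t) + 8)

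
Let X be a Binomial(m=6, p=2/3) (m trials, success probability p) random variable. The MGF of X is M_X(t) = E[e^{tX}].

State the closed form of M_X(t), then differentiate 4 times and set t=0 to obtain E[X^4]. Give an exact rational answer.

E[X^4] = M^(4)(0) = 3436/9

M_X(t) = (2*e^(t)/3 + 1/3)^6
M^(4)(t) = 1024*e^(6*t)/9 + 40000*e^(5*t)/243 + 20480*e^(4*t)/243 + 160*e^(3*t)/9 + 320*e^(2*t)/243 + 4*e^(t)/243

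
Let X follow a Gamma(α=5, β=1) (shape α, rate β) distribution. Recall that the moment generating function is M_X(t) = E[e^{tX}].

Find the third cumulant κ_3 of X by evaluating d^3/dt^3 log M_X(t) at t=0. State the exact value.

κ_3 = K′′′(0) = 10

M_X(t) = (1 - t)^(-5)
K_X(t) = log M_X(t) = -5*log(1 - t)
K′(t) = -5/(t - 1)
K′′(t) = 5/(t^2 - 2*t + 1)
K′′′(t) = -10/(t^3 - 3*t^2 + 3*t - 1)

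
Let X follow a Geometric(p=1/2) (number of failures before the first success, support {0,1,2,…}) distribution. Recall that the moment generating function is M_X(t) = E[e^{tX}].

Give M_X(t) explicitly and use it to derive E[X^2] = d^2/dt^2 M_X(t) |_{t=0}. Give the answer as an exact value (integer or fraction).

E[X^2] = D^2[M](0) = 3

M_X(t) = 1/(2*(1 - e^(t)/2))
D^2[M](t) = (-e^(2*t) - 2*e^(t))/(e^(3*t) - 6*e^(2*t) + 12*e^(t) - 8)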